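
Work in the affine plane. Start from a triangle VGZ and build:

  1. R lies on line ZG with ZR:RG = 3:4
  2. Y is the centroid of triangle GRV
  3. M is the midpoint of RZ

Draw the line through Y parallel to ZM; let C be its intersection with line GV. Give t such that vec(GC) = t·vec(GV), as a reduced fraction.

Set V = (0, 0), G = (1, 0), Z = (0, 1); any affine frame gives the same invariant.
1. R lies on line ZG with ZR:RG = 3:4 ⇒ R = (3/7, 4/7)
2. Y is the centroid of triangle GRV ⇒ Y = (10/21, 4/21)
3. M is the midpoint of RZ ⇒ M = (3/14, 11/14)
through Y parallel to ZM: direction (3/14, -3/14); meets GV at C = (2/3, 0)
C = G + t·(V−G) with t = 1/3

t = 1/3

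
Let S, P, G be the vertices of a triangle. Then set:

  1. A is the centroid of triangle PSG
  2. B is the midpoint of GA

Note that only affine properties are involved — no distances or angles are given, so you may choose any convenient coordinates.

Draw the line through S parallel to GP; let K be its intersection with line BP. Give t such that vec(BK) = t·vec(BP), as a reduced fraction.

Work in coordinates with S = (0, 0), P = (1, 0), G = (0, 1).
1. A is the centroid of triangle PSG ⇒ A = (1/3, 1/3)
2. B is the midpoint of GA ⇒ B = (1/6, 2/3)
through S parallel to GP: direction (1, -1); meets BP at K = (-4, 4)
K = B + t·(P−B) with t = -5

t = -5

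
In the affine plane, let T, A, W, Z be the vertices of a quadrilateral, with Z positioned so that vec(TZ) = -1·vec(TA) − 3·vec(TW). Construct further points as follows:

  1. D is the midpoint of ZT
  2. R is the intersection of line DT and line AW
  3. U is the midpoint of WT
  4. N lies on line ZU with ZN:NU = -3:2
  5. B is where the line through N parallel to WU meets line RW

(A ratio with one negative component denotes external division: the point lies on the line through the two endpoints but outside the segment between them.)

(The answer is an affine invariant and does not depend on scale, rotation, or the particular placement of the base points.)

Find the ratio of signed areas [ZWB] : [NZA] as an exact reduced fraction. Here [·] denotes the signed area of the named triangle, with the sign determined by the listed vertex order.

Choose coordinates T = (0, 0), A = (1, 0), W = (0, 1), Z = (-1, -3).
1. D is the midpoint of ZT ⇒ D = (-1/2, -3/2)
2. R is the intersection of line DT and line AW ⇒ R = (1/4, 3/4)
3. U is the midpoint of WT ⇒ U = (0, 1/2)
4. N lies on line ZU with ZN:NU = -3:2 ⇒ N = (2, 15/2)
5. B is where the line through N parallel to WU meets line RW ⇒ B = (2, -1)
2·[ZWB] = -10, 2·[NZA] = 12
[ZWB]:[NZA] = -10:12 = -5/6

[ZWB]:[NZA] = -5/6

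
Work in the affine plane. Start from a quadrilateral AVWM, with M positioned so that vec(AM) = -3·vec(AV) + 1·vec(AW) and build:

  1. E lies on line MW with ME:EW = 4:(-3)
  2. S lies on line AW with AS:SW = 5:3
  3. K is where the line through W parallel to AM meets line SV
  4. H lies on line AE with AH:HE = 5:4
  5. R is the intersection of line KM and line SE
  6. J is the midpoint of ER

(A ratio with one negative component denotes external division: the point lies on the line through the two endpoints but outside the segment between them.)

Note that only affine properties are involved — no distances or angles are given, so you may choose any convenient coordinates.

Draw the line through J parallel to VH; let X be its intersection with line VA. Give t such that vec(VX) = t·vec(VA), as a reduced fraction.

t = 106/25

Work in coordinates with A = (0, 0), V = (1, 0), W = (0, 1), M = (-3, 1).
1. E lies on line MW with ME:EW = 4:(-3) ⇒ E = (9, 1)
2. S lies on line AW with AS:SW = 5:3 ⇒ S = (0, 5/8)
3. K is where the line through W parallel to AM meets line SV ⇒ K = (-9/7, 10/7)
4. H lies on line AE with AH:HE = 5:4 ⇒ H = (5, 5/9)
5. R is the intersection of line KM and line SE ⇒ R = (-27/5, 2/5)
6. J is the midpoint of ER ⇒ J = (9/5, 7/10)
through J parallel to VH: direction (4, 5/9); meets VA at X = (-81/25, 0)
X = V + t·(A−V) with t = 106/25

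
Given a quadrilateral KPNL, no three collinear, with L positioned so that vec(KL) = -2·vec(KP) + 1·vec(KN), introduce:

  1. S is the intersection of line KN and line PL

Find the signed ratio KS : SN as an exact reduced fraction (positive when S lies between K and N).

Choose coordinates K = (0, 0), P = (1, 0), N = (0, 1), L = (-2, 1).
1. S is the intersection of line KN and line PL ⇒ S = (0, 1/3)
S = K + t·(N−K) with t = 1/3, so KS:SN = t:(1−t) = 1/3:2/3

KS:SN = 1/2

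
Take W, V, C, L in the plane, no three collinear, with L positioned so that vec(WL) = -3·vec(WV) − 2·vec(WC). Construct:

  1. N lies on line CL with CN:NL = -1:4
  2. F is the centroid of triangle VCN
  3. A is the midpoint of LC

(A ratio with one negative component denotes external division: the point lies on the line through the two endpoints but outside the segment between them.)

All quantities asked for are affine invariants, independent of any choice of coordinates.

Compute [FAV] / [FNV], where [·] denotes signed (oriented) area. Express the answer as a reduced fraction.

Choose coordinates W = (0, 0), V = (1, 0), C = (0, 1), L = (-3, -2).
1. N lies on line CL with CN:NL = -1:4 ⇒ N = (1, 2)
2. F is the centroid of triangle VCN ⇒ F = (2/3, 1)
3. A is the midpoint of LC ⇒ A = (-3/2, -1/2)
2·[FAV] = 8/3, 2·[FNV] = -2/3
[FAV]:[FNV] = 8/3:-2/3 = -4

[FAV]:[FNV] = -4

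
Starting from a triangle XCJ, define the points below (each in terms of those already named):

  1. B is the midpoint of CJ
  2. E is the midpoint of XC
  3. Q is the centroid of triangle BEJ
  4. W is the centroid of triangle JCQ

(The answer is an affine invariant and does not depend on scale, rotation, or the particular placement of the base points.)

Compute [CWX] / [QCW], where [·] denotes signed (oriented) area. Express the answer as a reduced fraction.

[CWX]:[QCW] = 9

Set X = (0, 0), C = (1, 0), J = (0, 1); any affine frame gives the same invariant.
1. B is the midpoint of CJ ⇒ B = (1/2, 1/2)
2. E is the midpoint of XC ⇒ E = (1/2, 0)
3. Q is the centroid of triangle BEJ ⇒ Q = (1/3, 1/2)
4. W is the centroid of triangle JCQ ⇒ W = (4/9, 1/2)
2·[CWX] = 1/2, 2·[QCW] = 1/18
[CWX]:[QCW] = 1/2:1/18 = 9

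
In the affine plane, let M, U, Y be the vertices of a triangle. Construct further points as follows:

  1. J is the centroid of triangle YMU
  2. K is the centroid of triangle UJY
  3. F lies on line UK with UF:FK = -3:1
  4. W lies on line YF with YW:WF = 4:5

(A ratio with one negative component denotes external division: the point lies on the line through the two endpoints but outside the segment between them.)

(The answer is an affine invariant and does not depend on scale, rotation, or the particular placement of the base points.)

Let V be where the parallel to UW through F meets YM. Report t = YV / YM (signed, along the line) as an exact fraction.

Assign M = (0, 0), U = (1, 0), Y = (0, 1) — the answer is frame-independent, so this choice is without loss of generality.
1. J is the centroid of triangle YMU ⇒ J = (1/3, 1/3)
2. K is the centroid of triangle UJY ⇒ K = (4/9, 4/9)
3. F lies on line UK with UF:FK = -3:1 ⇒ F = (1/6, 2/3)
4. W lies on line YF with YW:WF = 4:5 ⇒ W = (2/27, 23/27)
through F parallel to UW: direction (-25/27, 23/27); meets YM at V = (0, 41/50)
V = Y + t·(M−Y) with t = 9/50

t = 9/50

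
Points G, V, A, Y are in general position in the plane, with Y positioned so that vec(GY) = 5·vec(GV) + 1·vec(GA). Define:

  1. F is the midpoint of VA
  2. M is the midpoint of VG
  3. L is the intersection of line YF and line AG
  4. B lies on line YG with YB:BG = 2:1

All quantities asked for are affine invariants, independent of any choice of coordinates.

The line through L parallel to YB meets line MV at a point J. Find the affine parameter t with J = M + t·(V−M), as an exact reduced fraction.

Work in coordinates with G = (0, 0), V = (1, 0), A = (0, 1), Y = (5, 1).
1. F is the midpoint of VA ⇒ F = (1/2, 1/2)
2. M is the midpoint of VG ⇒ M = (1/2, 0)
3. L is the intersection of line YF and line AG ⇒ L = (0, 4/9)
4. B lies on line YG with YB:BG = 2:1 ⇒ B = (5/3, 1/3)
through L parallel to YB: direction (-10/3, -2/3); meets MV at J = (-20/9, 0)
J = M + t·(V−M) with t = -49/9

t = -49/9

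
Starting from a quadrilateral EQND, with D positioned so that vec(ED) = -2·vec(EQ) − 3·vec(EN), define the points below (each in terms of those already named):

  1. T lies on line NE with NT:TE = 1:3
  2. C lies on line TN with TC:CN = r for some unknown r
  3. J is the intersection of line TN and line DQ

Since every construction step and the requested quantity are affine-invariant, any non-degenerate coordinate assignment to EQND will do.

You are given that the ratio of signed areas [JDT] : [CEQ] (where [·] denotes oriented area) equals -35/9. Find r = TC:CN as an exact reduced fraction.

Choose coordinates E = (0, 0), Q = (1, 0), N = (0, 1), D = (-2, -3).
1. T lies on line NE with NT:TE = 1:3 ⇒ T = (0, 3/4)
2. With TC:CN = r, write λ = r/(r+1) so C = T + λ·(N−T); C is affine-linear in λ
3. J is the intersection of line TN and line DQ ⇒ J = (0, -1)
Every point depending on C is an affine combination of C and λ-independent points, so each such coordinate is linear in λ; the λ² term in each signed area is a multiple of (N−T)×(N−T) = 0, so 2·[JDT] and 2·[CEQ] are each linear in λ. Evaluating at λ=0 and λ=1:
  2·[JDT] = -7/2,   2·[CEQ] = 1/4·λ + 3/4
So [JDT]:[CEQ] = (-7/2) / (1/4·λ + 3/4). Setting this equal to -35/9:
  -7/2 = -35/9·(1/4·λ + 3/4)  ⇒  λ = 3/5
Then r = λ/(1−λ) = (3/5)/(2/5) = 3/2. Check: with r = 3/2, C = (0, 9/10) and [JDT]:[CEQ] = -35/9 as required.

r = 3/2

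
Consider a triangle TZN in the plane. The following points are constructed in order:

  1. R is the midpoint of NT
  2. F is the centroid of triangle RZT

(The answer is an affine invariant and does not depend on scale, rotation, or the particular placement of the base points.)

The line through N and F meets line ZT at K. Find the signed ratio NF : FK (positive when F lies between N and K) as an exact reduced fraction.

Work in coordinates with T = (0, 0), Z = (1, 0), N = (0, 1).
1. R is the midpoint of NT ⇒ R = (0, 1/2)
2. F is the centroid of triangle RZT ⇒ F = (1/3, 1/6)
line NF meets ZT at K = (2/5, 0)
F = N + t·(K−N) with t = 5/6, so NF:FK = 5/6:1/6

NF:FK = 5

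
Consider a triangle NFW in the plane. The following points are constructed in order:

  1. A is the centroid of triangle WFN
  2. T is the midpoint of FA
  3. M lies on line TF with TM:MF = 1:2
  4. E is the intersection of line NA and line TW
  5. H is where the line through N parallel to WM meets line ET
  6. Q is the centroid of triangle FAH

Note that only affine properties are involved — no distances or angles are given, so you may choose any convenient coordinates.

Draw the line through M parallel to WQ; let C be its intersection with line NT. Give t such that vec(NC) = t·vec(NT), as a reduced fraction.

t = 13/12

Assign N = (0, 0), F = (1, 0), W = (0, 1) — the answer is frame-independent, so this choice is without loss of generality.
1. A is the centroid of triangle WFN ⇒ A = (1/3, 1/3)
2. T is the midpoint of FA ⇒ T = (2/3, 1/6)
3. M lies on line TF with TM:MF = 1:2 ⇒ M = (7/9, 1/9)
4. E is the intersection of line NA and line TW ⇒ E = (4/9, 4/9)
5. H is where the line through N parallel to WM meets line ET ⇒ H = (28/3, -32/3)
6. Q is the centroid of triangle FAH ⇒ Q = (32/9, -31/9)
through M parallel to WQ: direction (32/9, -40/9); meets NT at C = (13/18, 13/72)
C = N + t·(T−N) with t = 13/12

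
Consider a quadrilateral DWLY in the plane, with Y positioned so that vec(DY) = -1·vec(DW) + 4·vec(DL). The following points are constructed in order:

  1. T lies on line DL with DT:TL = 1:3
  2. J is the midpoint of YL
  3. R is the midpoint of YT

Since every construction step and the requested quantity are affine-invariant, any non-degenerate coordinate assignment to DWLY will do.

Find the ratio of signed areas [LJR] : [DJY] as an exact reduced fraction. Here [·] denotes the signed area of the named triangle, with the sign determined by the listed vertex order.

[LJR]:[DJY] = 3/8

Set D = (0, 0), W = (1, 0), L = (0, 1), Y = (-1, 4); any affine frame gives the same invariant.
1. T lies on line DL with DT:TL = 1:3 ⇒ T = (0, 1/4)
2. J is the midpoint of YL ⇒ J = (-1/2, 5/2)
3. R is the midpoint of YT ⇒ R = (-1/2, 17/8)
2·[LJR] = 3/16, 2·[DJY] = 1/2
[LJR]:[DJY] = 3/16:1/2 = 3/8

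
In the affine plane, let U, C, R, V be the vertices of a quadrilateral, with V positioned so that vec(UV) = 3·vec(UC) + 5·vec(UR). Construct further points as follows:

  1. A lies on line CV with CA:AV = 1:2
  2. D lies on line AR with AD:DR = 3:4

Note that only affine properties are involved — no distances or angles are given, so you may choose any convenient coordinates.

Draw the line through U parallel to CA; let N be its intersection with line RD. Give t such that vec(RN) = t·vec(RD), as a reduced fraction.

Assign U = (0, 0), C = (1, 0), R = (0, 1), V = (3, 5) — the answer is frame-independent, so this choice is without loss of generality.
1. A lies on line CV with CA:AV = 1:2 ⇒ A = (5/3, 5/3)
2. D lies on line AR with AD:DR = 3:4 ⇒ D = (20/21, 29/21)
through U parallel to CA: direction (2/3, 5/3); meets RD at N = (10/21, 25/21)
N = R + t·(D−R) with t = 1/2

t = 1/2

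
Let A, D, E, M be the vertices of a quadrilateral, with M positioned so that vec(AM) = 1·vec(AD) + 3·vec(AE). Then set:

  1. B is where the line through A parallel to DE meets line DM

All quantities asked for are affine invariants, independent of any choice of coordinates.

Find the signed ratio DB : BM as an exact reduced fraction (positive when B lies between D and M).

DB:BM = -1/4

Choose coordinates A = (0, 0), D = (1, 0), E = (0, 1), M = (1, 3).
1. B is where the line through A parallel to DE meets line DM ⇒ B = (1, -1)
B = D + t·(M−D) with t = -1/3, so DB:BM = t:(1−t) = -1/3:4/3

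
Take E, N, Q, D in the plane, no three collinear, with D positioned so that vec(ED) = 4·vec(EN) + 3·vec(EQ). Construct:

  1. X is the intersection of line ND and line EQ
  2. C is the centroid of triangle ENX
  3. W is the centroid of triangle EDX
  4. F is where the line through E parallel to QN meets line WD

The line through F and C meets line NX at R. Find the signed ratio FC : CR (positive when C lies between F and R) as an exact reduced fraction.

Set E = (0, 0), N = (1, 0), Q = (0, 1), D = (4, 3); any affine frame gives the same invariant.
1. X is the intersection of line ND and line EQ ⇒ X = (0, -1)
2. C is the centroid of triangle ENX ⇒ C = (1/3, -1/3)
3. W is the centroid of triangle EDX ⇒ W = (4/3, 2/3)
4. F is where the line through E parallel to QN meets line WD ⇒ F = (4/15, -4/15)
line FC meets NX at R = (1/2, -1/2)
C = F + t·(R−F) with t = 2/7, so FC:CR = 2/7:5/7

FC:CR = 2/5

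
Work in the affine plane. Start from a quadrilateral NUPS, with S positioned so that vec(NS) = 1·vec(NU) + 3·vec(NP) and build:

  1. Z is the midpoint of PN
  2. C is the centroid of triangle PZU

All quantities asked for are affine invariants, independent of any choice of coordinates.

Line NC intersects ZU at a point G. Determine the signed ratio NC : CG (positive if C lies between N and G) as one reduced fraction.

NC:CG = -4

Choose coordinates N = (0, 0), U = (1, 0), P = (0, 1), S = (1, 3).
1. Z is the midpoint of PN ⇒ Z = (0, 1/2)
2. C is the centroid of triangle PZU ⇒ C = (1/3, 1/2)
line NC meets ZU at G = (1/4, 3/8)
C = N + t·(G−N) with t = 4/3, so NC:CG = 4/3:-1/3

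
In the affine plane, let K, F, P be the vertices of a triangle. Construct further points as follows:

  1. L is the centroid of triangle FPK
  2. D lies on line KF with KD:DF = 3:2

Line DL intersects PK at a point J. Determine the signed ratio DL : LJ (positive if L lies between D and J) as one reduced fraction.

Set K = (0, 0), F = (1, 0), P = (0, 1); any affine frame gives the same invariant.
1. L is the centroid of triangle FPK ⇒ L = (1/3, 1/3)
2. D lies on line KF with KD:DF = 3:2 ⇒ D = (3/5, 0)
line DL meets PK at J = (0, 3/4)
L = D + t·(J−D) with t = 4/9, so DL:LJ = 4/9:5/9

DL:LJ = 4/5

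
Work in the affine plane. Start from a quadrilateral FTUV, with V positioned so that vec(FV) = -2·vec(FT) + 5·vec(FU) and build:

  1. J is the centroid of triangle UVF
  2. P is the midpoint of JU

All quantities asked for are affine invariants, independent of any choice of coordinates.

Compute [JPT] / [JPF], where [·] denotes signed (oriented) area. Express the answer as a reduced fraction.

[JPT]:[JPF] = -1/2

Assign F = (0, 0), T = (1, 0), U = (0, 1), V = (-2, 5) — the answer is frame-independent, so this choice is without loss of generality.
1. J is the centroid of triangle UVF ⇒ J = (-2/3, 2)
2. P is the midpoint of JU ⇒ P = (-1/3, 3/2)
2·[JPT] = 1/6, 2·[JPF] = -1/3
[JPT]:[JPF] = 1/6:-1/3 = -1/2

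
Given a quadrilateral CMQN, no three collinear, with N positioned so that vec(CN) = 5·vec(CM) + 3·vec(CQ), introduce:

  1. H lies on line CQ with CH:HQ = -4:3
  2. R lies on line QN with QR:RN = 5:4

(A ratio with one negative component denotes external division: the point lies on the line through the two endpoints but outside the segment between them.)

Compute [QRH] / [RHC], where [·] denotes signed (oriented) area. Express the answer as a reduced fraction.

[QRH]:[RHC] = 3/4

Work in coordinates with C = (0, 0), M = (1, 0), Q = (0, 1), N = (5, 3).
1. H lies on line CQ with CH:HQ = -4:3 ⇒ H = (0, 4)
2. R lies on line QN with QR:RN = 5:4 ⇒ R = (25/9, 19/9)
2·[QRH] = 25/3, 2·[RHC] = 100/9
[QRH]:[RHC] = 25/3:100/9 = 3/4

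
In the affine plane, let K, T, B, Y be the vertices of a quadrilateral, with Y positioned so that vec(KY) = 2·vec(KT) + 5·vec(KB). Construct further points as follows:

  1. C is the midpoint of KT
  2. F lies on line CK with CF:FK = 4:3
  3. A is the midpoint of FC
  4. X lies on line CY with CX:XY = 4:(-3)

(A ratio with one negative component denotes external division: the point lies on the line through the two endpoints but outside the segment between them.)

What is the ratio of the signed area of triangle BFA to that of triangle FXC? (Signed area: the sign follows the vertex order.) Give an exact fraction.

Work in coordinates with K = (0, 0), T = (1, 0), B = (0, 1), Y = (2, 5).
1. C is the midpoint of KT ⇒ C = (1/2, 0)
2. F lies on line CK with CF:FK = 4:3 ⇒ F = (3/14, 0)
3. A is the midpoint of FC ⇒ A = (5/14, 0)
4. X lies on line CY with CX:XY = 4:(-3) ⇒ X = (13/2, 20)
2·[BFA] = 1/7, 2·[FXC] = -40/7
[BFA]:[FXC] = 1/7:-40/7 = -1/40

[BFA]:[FXC] = -1/40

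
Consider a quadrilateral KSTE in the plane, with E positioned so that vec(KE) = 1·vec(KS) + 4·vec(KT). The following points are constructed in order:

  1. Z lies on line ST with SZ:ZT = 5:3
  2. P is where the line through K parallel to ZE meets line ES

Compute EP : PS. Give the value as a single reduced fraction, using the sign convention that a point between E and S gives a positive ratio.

Set K = (0, 0), S = (1, 0), T = (0, 1), E = (1, 4); any affine frame gives the same invariant.
1. Z lies on line ST with SZ:ZT = 5:3 ⇒ Z = (3/8, 5/8)
2. P is where the line through K parallel to ZE meets line ES ⇒ P = (1, 27/5)
P = E + t·(S−E) with t = -7/20, so EP:PS = t:(1−t) = -7/20:27/20

EP:PS = -7/27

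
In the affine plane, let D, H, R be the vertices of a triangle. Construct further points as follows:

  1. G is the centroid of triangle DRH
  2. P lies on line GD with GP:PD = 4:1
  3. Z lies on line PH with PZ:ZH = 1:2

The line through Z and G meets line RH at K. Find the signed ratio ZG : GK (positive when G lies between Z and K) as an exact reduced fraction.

ZG:GK = 11/15

Assign D = (0, 0), H = (1, 0), R = (0, 1) — the answer is frame-independent, so this choice is without loss of generality.
1. G is the centroid of triangle DRH ⇒ G = (1/3, 1/3)
2. P lies on line GD with GP:PD = 4:1 ⇒ P = (1/15, 1/15)
3. Z lies on line PH with PZ:ZH = 1:2 ⇒ Z = (17/45, 2/45)
line ZG meets RH at K = (3/11, 8/11)
G = Z + t·(K−Z) with t = 11/26, so ZG:GK = 11/26:15/26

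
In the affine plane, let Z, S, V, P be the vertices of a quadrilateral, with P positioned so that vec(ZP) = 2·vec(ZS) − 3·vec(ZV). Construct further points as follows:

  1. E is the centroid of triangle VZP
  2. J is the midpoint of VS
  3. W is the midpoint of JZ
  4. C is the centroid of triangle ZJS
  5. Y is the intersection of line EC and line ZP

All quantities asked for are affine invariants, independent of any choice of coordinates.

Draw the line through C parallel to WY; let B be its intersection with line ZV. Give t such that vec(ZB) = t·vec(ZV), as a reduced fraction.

t = 197/129

Set Z = (0, 0), S = (1, 0), V = (0, 1), P = (2, -3); any affine frame gives the same invariant.
1. E is the centroid of triangle VZP ⇒ E = (2/3, -2/3)
2. J is the midpoint of VS ⇒ J = (1/2, 1/2)
3. W is the midpoint of JZ ⇒ W = (1/4, 1/4)
4. C is the centroid of triangle ZJS ⇒ C = (1/2, 1/6)
5. Y is the intersection of line EC and line ZP ⇒ Y = (16/21, -8/7)
through C parallel to WY: direction (43/84, -39/28); meets ZV at B = (0, 197/129)
B = Z + t·(V−Z) with t = 197/129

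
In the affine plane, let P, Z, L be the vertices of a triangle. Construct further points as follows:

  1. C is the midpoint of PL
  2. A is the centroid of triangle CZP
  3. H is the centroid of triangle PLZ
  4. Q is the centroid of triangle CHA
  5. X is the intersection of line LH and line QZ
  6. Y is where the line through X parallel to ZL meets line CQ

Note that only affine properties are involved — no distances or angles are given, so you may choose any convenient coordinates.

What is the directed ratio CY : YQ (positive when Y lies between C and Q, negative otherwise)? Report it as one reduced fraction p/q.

Work in coordinates with P = (0, 0), Z = (1, 0), L = (0, 1).
1. C is the midpoint of PL ⇒ C = (0, 1/2)
2. A is the centroid of triangle CZP ⇒ A = (1/3, 1/6)
3. H is the centroid of triangle PLZ ⇒ H = (1/3, 1/3)
4. Q is the centroid of triangle CHA ⇒ Q = (2/9, 1/3)
5. X is the intersection of line LH and line QZ ⇒ X = (4/11, 3/11)
6. Y is where the line through X parallel to ZL meets line CQ ⇒ Y = (6/11, 1/11)
Y = C + t·(Q−C) with t = 27/11, so CY:YQ = t:(1−t) = 27/11:-16/11

CY:YQ = -27/16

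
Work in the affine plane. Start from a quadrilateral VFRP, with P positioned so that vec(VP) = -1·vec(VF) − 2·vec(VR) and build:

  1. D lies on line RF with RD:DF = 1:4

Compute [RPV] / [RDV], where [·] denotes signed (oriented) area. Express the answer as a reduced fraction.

Choose coordinates V = (0, 0), F = (1, 0), R = (0, 1), P = (-1, -2).
1. D lies on line RF with RD:DF = 1:4 ⇒ D = (1/5, 4/5)
2·[RPV] = 1, 2·[RDV] = -1/5
[RPV]:[RDV] = 1:-1/5 = -5

[RPV]:[RDV] = -5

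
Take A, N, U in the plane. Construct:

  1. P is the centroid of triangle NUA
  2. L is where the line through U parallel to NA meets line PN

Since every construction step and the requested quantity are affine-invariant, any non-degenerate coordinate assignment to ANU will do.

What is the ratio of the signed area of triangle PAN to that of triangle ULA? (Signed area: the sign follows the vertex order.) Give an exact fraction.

[PAN]:[ULA] = 1/3

Work in coordinates with A = (0, 0), N = (1, 0), U = (0, 1).
1. P is the centroid of triangle NUA ⇒ P = (1/3, 1/3)
2. L is where the line through U parallel to NA meets line PN ⇒ L = (-1, 1)
2·[PAN] = 1/3, 2·[ULA] = 1
[PAN]:[ULA] = 1/3:1 = 1/3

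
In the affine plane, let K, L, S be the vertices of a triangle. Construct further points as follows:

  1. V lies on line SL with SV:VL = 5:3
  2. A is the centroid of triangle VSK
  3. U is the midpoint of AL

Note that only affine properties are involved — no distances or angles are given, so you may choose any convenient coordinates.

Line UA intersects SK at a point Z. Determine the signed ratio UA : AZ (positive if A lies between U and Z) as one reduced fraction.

UA:AZ = 19/10

Work in coordinates with K = (0, 0), L = (1, 0), S = (0, 1).
1. V lies on line SL with SV:VL = 5:3 ⇒ V = (5/8, 3/8)
2. A is the centroid of triangle VSK ⇒ A = (5/24, 11/24)
3. U is the midpoint of AL ⇒ U = (29/48, 11/48)
line UA meets SK at Z = (0, 11/19)
A = U + t·(Z−U) with t = 19/29, so UA:AZ = 19/29:10/29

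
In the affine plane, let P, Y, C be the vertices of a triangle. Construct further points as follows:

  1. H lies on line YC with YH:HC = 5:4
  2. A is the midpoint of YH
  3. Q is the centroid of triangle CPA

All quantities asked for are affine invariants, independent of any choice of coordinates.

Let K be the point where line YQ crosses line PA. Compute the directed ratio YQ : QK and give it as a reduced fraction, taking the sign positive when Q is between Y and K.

Assign P = (0, 0), Y = (1, 0), C = (0, 1) — the answer is frame-independent, so this choice is without loss of generality.
1. H lies on line YC with YH:HC = 5:4 ⇒ H = (4/9, 5/9)
2. A is the midpoint of YH ⇒ A = (13/18, 5/18)
3. Q is the centroid of triangle CPA ⇒ Q = (13/54, 23/54)
line YQ meets PA at K = (299/504, 115/504)
Q = Y + t·(K−Y) with t = 28/15, so YQ:QK = 28/15:-13/15

YQ:QK = -28/13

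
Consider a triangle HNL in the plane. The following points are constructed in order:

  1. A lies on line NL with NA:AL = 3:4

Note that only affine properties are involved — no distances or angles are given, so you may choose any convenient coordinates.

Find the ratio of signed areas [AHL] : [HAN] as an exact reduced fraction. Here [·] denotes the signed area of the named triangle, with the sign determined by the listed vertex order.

[AHL]:[HAN] = 4/3

Work in coordinates with H = (0, 0), N = (1, 0), L = (0, 1).
1. A lies on line NL with NA:AL = 3:4 ⇒ A = (4/7, 3/7)
2·[AHL] = -4/7, 2·[HAN] = -3/7
[AHL]:[HAN] = -4/7:-3/7 = 4/3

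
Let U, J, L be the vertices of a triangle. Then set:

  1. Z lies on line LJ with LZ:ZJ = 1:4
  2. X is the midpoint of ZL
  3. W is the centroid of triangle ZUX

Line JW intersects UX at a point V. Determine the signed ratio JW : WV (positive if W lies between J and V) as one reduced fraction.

Set U = (0, 0), J = (1, 0), L = (0, 1); any affine frame gives the same invariant.
1. Z lies on line LJ with LZ:ZJ = 1:4 ⇒ Z = (1/5, 4/5)
2. X is the midpoint of ZL ⇒ X = (1/10, 9/10)
3. W is the centroid of triangle ZUX ⇒ W = (1/10, 17/30)
line JW meets UX at V = (17/260, 153/260)
W = J + t·(V−J) with t = 26/27, so JW:WV = 26/27:1/27

JW:WV = 26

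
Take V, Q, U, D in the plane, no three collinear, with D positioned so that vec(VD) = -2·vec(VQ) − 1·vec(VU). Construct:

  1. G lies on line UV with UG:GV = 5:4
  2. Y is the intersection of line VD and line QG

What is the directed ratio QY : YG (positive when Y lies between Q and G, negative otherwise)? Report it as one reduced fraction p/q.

Choose coordinates V = (0, 0), Q = (1, 0), U = (0, 1), D = (-2, -1).
1. G lies on line UV with UG:GV = 5:4 ⇒ G = (0, 4/9)
2. Y is the intersection of line VD and line QG ⇒ Y = (8/17, 4/17)
Y = Q + t·(G−Q) with t = 9/17, so QY:YG = t:(1−t) = 9/17:8/17

QY:YG = 9/8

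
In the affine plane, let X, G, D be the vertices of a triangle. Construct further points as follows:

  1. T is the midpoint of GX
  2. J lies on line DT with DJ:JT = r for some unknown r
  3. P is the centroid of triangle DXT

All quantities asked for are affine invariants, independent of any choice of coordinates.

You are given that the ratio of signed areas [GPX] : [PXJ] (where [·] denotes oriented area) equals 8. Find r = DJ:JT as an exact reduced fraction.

r = 5/3

Set X = (0, 0), G = (1, 0), D = (0, 1); any affine frame gives the same invariant.
1. T is the midpoint of GX ⇒ T = (1/2, 0)
2. With DJ:JT = r, write λ = r/(r+1) so J = D + λ·(T−D); J is affine-linear in λ
3. P is the centroid of triangle DXT ⇒ P = (1/6, 1/3)
Every point depending on J is an affine combination of J and λ-independent points, so each such coordinate is linear in λ; the λ² term in each signed area is a multiple of (T−D)×(T−D) = 0, so 2·[GPX] and 2·[PXJ] are each linear in λ. Evaluating at λ=0 and λ=1:
  2·[GPX] = 1/3,   2·[PXJ] = 1/3·λ − 1/6
So [GPX]:[PXJ] = (1/3) / (1/3·λ − 1/6). Setting this equal to 8:
  1/3 = 8·(1/3·λ − 1/6)  ⇒  λ = 5/8
Then r = λ/(1−λ) = (5/8)/(3/8) = 5/3. Check: with r = 5/3, J = (5/16, 3/8) and [GPX]:[PXJ] = 8 as required.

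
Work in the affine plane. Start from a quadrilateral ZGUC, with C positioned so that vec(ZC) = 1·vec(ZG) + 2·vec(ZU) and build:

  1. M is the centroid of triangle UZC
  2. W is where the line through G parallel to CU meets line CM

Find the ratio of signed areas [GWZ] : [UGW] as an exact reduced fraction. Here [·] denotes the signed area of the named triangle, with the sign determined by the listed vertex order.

[GWZ]:[UGW] = 1/2

Choose coordinates Z = (0, 0), G = (1, 0), U = (0, 1), C = (1, 2).
1. M is the centroid of triangle UZC ⇒ M = (1/3, 1)
2. W is where the line through G parallel to CU meets line CM ⇒ W = (-3, -4)
2·[GWZ] = -4, 2·[UGW] = -8
[GWZ]:[UGW] = -4:-8 = 1/2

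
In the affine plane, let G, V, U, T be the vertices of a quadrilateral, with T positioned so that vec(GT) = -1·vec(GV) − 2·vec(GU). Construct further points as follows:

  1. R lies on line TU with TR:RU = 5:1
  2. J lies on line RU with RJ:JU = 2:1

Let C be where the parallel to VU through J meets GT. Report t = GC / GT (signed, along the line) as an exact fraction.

t = -7/27

Work in coordinates with G = (0, 0), V = (1, 0), U = (0, 1), T = (-1, -2).
1. R lies on line TU with TR:RU = 5:1 ⇒ R = (-1/6, 1/2)
2. J lies on line RU with RJ:JU = 2:1 ⇒ J = (-1/18, 5/6)
through J parallel to VU: direction (-1, 1); meets GT at C = (7/27, 14/27)
C = G + t·(T−G) with t = -7/27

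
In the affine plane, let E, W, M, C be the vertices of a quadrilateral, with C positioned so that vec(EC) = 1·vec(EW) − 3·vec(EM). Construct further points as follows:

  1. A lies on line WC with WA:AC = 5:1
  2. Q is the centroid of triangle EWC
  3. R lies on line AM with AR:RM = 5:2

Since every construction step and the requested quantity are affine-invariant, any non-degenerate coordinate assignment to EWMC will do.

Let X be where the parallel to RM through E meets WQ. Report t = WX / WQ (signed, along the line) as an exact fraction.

Assign E = (0, 0), W = (1, 0), M = (0, 1), C = (1, -3) — the answer is frame-independent, so this choice is without loss of generality.
1. A lies on line WC with WA:AC = 5:1 ⇒ A = (1, -5/2)
2. Q is the centroid of triangle EWC ⇒ Q = (2/3, -1)
3. R lies on line AM with AR:RM = 5:2 ⇒ R = (2/7, 0)
through E parallel to RM: direction (-2/7, 1); meets WQ at X = (6/13, -21/13)
X = W + t·(Q−W) with t = 21/13

t = 21/13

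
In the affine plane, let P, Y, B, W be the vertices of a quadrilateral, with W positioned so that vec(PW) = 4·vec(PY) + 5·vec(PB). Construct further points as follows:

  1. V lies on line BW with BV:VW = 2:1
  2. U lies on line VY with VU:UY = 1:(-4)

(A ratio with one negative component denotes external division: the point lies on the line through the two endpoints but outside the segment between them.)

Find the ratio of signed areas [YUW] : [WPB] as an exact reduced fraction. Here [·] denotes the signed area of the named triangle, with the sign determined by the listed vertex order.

[YUW]:[WPB] = 8/9

Choose coordinates P = (0, 0), Y = (1, 0), B = (0, 1), W = (4, 5).
1. V lies on line BW with BV:VW = 2:1 ⇒ V = (8/3, 11/3)
2. U lies on line VY with VU:UY = 1:(-4) ⇒ U = (29/9, 44/9)
2·[YUW] = -32/9, 2·[WPB] = -4
[YUW]:[WPB] = -32/9:-4 = 8/9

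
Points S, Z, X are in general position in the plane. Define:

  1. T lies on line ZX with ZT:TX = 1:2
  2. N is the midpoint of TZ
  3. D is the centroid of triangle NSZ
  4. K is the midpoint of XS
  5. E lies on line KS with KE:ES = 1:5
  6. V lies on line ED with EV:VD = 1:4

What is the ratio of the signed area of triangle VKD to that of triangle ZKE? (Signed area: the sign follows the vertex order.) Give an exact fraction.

[VKD]:[ZKE] = -22/45

Set S = (0, 0), Z = (1, 0), X = (0, 1); any affine frame gives the same invariant.
1. T lies on line ZX with ZT:TX = 1:2 ⇒ T = (2/3, 1/3)
2. N is the midpoint of TZ ⇒ N = (5/6, 1/6)
3. D is the centroid of triangle NSZ ⇒ D = (11/18, 1/18)
4. K is the midpoint of XS ⇒ K = (0, 1/2)
5. E lies on line KS with KE:ES = 1:5 ⇒ E = (0, 5/12)
6. V lies on line ED with EV:VD = 1:4 ⇒ V = (11/90, 31/90)
2·[VKD] = -11/270, 2·[ZKE] = 1/12
[VKD]:[ZKE] = -11/270:1/12 = -22/45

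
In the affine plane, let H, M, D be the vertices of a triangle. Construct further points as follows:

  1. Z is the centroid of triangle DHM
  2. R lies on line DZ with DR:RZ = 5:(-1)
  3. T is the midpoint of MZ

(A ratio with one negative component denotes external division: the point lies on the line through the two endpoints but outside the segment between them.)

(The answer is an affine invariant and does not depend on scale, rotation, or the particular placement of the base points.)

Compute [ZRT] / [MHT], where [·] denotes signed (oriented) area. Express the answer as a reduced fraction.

Choose coordinates H = (0, 0), M = (1, 0), D = (0, 1).
1. Z is the centroid of triangle DHM ⇒ Z = (1/3, 1/3)
2. R lies on line DZ with DR:RZ = 5:(-1) ⇒ R = (5/12, 1/6)
3. T is the midpoint of MZ ⇒ T = (2/3, 1/6)
2·[ZRT] = 1/24, 2·[MHT] = -1/6
[ZRT]:[MHT] = 1/24:-1/6 = -1/4

[ZRT]:[MHT] = -1/4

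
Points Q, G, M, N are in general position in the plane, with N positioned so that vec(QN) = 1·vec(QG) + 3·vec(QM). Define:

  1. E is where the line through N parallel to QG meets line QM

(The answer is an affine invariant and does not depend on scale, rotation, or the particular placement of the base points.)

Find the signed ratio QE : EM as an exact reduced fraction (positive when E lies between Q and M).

QE:EM = -3/2

Choose coordinates Q = (0, 0), G = (1, 0), M = (0, 1), N = (1, 3).
1. E is where the line through N parallel to QG meets line QM ⇒ E = (0, 3)
E = Q + t·(M−Q) with t = 3, so QE:EM = t:(1−t) = 3:-2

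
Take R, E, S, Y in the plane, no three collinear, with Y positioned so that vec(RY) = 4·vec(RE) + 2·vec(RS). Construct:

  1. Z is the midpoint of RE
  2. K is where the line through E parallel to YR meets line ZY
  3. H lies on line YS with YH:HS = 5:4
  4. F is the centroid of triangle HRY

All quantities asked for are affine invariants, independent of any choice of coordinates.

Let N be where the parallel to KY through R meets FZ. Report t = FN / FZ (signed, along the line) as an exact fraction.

t = 1/7

Set R = (0, 0), E = (1, 0), S = (0, 1), Y = (4, 2); any affine frame gives the same invariant.
1. Z is the midpoint of RE ⇒ Z = (1/2, 0)
2. K is where the line through E parallel to YR meets line ZY ⇒ K = (-3, -2)
3. H lies on line YS with YH:HS = 5:4 ⇒ H = (16/9, 13/9)
4. F is the centroid of triangle HRY ⇒ F = (52/27, 31/27)
through R parallel to KY: direction (7, 4); meets FZ at N = (31/18, 62/63)
N = F + t·(Z−F) with t = 1/7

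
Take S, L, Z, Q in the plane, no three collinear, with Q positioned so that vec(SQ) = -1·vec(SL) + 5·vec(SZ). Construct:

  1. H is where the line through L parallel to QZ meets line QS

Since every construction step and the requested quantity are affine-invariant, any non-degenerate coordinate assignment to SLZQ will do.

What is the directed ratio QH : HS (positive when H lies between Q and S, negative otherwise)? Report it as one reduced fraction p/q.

Choose coordinates S = (0, 0), L = (1, 0), Z = (0, 1), Q = (-1, 5).
1. H is where the line through L parallel to QZ meets line QS ⇒ H = (-4, 20)
H = Q + t·(S−Q) with t = -3, so QH:HS = t:(1−t) = -3:4

QH:HS = -3/4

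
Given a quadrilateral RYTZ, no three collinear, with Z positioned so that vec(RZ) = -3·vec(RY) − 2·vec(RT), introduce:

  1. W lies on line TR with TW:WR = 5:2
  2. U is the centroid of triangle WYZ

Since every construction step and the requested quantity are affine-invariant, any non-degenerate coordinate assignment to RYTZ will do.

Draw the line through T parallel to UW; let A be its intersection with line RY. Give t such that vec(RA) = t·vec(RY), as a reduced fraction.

Choose coordinates R = (0, 0), Y = (1, 0), T = (0, 1), Z = (-3, -2).
1. W lies on line TR with TW:WR = 5:2 ⇒ W = (0, 2/7)
2. U is the centroid of triangle WYZ ⇒ U = (-2/3, -4/7)
through T parallel to UW: direction (2/3, 6/7); meets RY at A = (-7/9, 0)
A = R + t·(Y−R) with t = -7/9

t = -7/9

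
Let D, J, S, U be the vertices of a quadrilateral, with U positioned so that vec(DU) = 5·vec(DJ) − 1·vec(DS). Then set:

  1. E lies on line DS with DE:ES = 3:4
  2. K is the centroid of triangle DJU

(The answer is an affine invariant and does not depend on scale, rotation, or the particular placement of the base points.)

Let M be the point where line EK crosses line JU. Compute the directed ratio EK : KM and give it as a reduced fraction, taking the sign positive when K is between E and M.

EK:KM = -22/7

Choose coordinates D = (0, 0), J = (1, 0), S = (0, 1), U = (5, -1).
1. E lies on line DS with DE:ES = 3:4 ⇒ E = (0, 3/7)
2. K is the centroid of triangle DJU ⇒ K = (2, -1/3)
line EK meets JU at M = (15/11, -1/11)
K = E + t·(M−E) with t = 22/15, so EK:KM = 22/15:-7/15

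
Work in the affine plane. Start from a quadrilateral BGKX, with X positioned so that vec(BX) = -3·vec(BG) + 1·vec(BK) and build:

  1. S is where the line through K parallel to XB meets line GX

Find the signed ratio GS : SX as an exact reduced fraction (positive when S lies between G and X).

GS:SX = -2/3

Set B = (0, 0), G = (1, 0), K = (0, 1), X = (-3, 1); any affine frame gives the same invariant.
1. S is where the line through K parallel to XB meets line GX ⇒ S = (9, -2)
S = G + t·(X−G) with t = -2, so GS:SX = t:(1−t) = -2:3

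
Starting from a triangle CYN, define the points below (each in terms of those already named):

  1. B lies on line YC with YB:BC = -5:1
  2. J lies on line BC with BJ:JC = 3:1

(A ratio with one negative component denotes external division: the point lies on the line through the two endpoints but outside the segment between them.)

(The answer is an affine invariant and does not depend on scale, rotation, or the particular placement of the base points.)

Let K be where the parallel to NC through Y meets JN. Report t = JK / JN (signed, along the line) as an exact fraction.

t = 17

Work in coordinates with C = (0, 0), Y = (1, 0), N = (0, 1).
1. B lies on line YC with YB:BC = -5:1 ⇒ B = (-1/4, 0)
2. J lies on line BC with BJ:JC = 3:1 ⇒ J = (-1/16, 0)
through Y parallel to NC: direction (0, -1); meets JN at K = (1, 17)
K = J + t·(N−J) with t = 17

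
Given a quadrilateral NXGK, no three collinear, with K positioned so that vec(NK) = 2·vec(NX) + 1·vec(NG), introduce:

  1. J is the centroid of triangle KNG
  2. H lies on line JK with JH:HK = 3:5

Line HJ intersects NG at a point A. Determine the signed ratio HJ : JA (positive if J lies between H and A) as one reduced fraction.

Choose coordinates N = (0, 0), X = (1, 0), G = (0, 1), K = (2, 1).
1. J is the centroid of triangle KNG ⇒ J = (2/3, 2/3)
2. H lies on line JK with JH:HK = 3:5 ⇒ H = (7/6, 19/24)
line HJ meets NG at A = (0, 1/2)
J = H + t·(A−H) with t = 3/7, so HJ:JA = 3/7:4/7

HJ:JA = 3/4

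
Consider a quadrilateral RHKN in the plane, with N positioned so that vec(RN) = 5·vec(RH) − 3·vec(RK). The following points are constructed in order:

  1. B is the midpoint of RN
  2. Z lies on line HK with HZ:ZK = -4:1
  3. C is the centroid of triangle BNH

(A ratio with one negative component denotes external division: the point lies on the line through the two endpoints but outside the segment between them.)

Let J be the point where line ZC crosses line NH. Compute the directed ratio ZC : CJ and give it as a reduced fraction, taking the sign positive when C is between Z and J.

Assign R = (0, 0), H = (1, 0), K = (0, 1), N = (5, -3) — the answer is frame-independent, so this choice is without loss of generality.
1. B is the midpoint of RN ⇒ B = (5/2, -3/2)
2. Z lies on line HK with HZ:ZK = -4:1 ⇒ Z = (-1/3, 4/3)
3. C is the centroid of triangle BNH ⇒ C = (17/6, -3/2)
line ZC meets NH at J = (65/33, -8/11)
C = Z + t·(J−Z) with t = 11/8, so ZC:CJ = 11/8:-3/8

ZC:CJ = -11/3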